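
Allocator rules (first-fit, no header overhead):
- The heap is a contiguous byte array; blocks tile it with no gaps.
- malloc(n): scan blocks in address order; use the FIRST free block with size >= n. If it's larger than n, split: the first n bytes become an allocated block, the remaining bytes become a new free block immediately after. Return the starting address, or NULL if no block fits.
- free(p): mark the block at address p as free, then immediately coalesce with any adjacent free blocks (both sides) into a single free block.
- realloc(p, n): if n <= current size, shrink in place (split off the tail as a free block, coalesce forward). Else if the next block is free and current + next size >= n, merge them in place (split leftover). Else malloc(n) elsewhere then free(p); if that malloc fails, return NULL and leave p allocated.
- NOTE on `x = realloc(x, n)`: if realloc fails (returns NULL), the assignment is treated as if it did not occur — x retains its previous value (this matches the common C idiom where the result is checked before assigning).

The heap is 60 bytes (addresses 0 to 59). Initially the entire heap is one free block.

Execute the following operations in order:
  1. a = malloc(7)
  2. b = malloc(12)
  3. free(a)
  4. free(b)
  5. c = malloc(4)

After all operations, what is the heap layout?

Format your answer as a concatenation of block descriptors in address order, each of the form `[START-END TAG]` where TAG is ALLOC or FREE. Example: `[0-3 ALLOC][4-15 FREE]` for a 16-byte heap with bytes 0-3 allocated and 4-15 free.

Op 1: a = malloc(7) -> a = 0; heap: [0-6 ALLOC][7-59 FREE]
Op 2: b = malloc(12) -> b = 7; heap: [0-6 ALLOC][7-18 ALLOC][19-59 FREE]
Op 3: free(a) -> (freed a); heap: [0-6 FREE][7-18 ALLOC][19-59 FREE]
Op 4: free(b) -> (freed b); heap: [0-59 FREE]
Op 5: c = malloc(4) -> c = 0; heap: [0-3 ALLOC][4-59 FREE]

Answer: [0-3 ALLOC][4-59 FREE]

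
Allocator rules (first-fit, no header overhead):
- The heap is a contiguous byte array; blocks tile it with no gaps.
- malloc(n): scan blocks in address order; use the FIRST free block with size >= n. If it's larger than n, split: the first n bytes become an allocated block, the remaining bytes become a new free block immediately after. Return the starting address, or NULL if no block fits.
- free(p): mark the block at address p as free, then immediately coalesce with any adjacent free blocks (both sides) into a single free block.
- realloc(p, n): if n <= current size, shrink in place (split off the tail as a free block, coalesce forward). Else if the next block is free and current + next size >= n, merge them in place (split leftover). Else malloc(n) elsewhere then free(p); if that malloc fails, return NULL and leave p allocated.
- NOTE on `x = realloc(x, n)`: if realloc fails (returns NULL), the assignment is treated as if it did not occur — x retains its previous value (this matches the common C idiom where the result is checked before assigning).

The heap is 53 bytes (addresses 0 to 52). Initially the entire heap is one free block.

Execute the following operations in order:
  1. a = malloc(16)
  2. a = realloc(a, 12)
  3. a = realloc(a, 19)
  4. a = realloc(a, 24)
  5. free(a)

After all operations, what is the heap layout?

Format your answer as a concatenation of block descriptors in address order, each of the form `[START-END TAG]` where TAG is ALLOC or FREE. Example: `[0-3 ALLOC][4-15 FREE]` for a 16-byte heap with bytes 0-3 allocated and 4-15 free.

Op 1: a = malloc(16) -> a = 0; heap: [0-15 ALLOC][16-52 FREE]
Op 2: a = realloc(a, 12) -> a = 0; heap: [0-11 ALLOC][12-52 FREE]
Op 3: a = realloc(a, 19) -> a = 0; heap: [0-18 ALLOC][19-52 FREE]
Op 4: a = realloc(a, 24) -> a = 0; heap: [0-23 ALLOC][24-52 FREE]
Op 5: free(a) -> (freed a); heap: [0-52 FREE]

Answer: [0-52 FREE]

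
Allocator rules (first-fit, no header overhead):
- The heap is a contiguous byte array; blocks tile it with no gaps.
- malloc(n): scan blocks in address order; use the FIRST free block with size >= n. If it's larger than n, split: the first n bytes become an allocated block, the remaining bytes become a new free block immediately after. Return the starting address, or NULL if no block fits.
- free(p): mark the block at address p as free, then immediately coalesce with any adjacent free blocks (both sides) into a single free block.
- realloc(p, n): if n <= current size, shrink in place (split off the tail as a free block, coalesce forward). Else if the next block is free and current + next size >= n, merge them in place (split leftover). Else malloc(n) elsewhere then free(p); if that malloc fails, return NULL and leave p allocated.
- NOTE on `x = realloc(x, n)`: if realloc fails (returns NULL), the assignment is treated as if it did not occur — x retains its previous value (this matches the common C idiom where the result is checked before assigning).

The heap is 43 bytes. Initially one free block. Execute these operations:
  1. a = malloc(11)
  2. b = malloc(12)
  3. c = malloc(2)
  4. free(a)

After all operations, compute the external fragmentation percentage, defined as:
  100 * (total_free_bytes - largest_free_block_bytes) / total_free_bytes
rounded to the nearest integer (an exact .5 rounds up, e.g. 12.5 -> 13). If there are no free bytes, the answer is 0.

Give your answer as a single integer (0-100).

Answer: 38

Derivation:
Op 1: a = malloc(11) -> a = 0; heap: [0-10 ALLOC][11-42 FREE]
Op 2: b = malloc(12) -> b = 11; heap: [0-10 ALLOC][11-22 ALLOC][23-42 FREE]
Op 3: c = malloc(2) -> c = 23; heap: [0-10 ALLOC][11-22 ALLOC][23-24 ALLOC][25-42 FREE]
Op 4: free(a) -> (freed a); heap: [0-10 FREE][11-22 ALLOC][23-24 ALLOC][25-42 FREE]
Free blocks: [11 18] total_free=29 largest=18 -> 100*(29-18)/29 = 1100/29 ≈ 37.931 -> rounds to 38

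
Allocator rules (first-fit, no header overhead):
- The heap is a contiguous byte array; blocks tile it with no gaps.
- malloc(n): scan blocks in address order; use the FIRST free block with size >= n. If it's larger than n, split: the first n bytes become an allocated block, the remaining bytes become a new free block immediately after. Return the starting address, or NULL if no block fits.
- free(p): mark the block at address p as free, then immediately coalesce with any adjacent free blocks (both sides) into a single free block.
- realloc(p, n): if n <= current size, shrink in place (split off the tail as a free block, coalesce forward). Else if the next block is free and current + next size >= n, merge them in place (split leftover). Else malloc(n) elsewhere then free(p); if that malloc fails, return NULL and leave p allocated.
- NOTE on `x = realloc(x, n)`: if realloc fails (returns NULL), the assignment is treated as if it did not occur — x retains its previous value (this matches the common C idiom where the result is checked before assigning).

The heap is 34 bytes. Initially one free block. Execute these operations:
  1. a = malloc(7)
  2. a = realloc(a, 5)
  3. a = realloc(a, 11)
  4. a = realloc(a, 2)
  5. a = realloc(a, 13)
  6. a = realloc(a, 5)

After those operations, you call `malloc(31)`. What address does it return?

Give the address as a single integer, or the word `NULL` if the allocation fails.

Answer: NULL

Derivation:
Op 1: a = malloc(7) -> a = 0; heap: [0-6 ALLOC][7-33 FREE]
Op 2: a = realloc(a, 5) -> a = 0; heap: [0-4 ALLOC][5-33 FREE]
Op 3: a = realloc(a, 11) -> a = 0; heap: [0-10 ALLOC][11-33 FREE]
Op 4: a = realloc(a, 2) -> a = 0; heap: [0-1 ALLOC][2-33 FREE]
Op 5: a = realloc(a, 13) -> a = 0; heap: [0-12 ALLOC][13-33 FREE]
Op 6: a = realloc(a, 5) -> a = 0; heap: [0-4 ALLOC][5-33 FREE]
malloc(31): first-fit scan over [0-4 ALLOC][5-33 FREE] -> NULL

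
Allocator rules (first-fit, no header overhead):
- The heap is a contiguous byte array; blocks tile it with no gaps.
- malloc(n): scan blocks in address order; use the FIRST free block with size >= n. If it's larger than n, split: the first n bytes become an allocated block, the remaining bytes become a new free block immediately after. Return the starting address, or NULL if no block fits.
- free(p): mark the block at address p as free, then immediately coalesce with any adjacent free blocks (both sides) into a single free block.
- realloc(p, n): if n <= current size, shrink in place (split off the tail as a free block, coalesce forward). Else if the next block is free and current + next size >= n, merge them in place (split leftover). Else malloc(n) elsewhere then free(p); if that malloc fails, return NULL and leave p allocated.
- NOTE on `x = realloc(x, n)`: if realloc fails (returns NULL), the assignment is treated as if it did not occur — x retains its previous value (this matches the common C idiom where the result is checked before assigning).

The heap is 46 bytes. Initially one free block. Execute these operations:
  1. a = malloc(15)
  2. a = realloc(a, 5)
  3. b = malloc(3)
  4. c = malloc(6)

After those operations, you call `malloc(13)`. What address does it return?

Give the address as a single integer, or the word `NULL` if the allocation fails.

Op 1: a = malloc(15) -> a = 0; heap: [0-14 ALLOC][15-45 FREE]
Op 2: a = realloc(a, 5) -> a = 0; heap: [0-4 ALLOC][5-45 FREE]
Op 3: b = malloc(3) -> b = 5; heap: [0-4 ALLOC][5-7 ALLOC][8-45 FREE]
Op 4: c = malloc(6) -> c = 8; heap: [0-4 ALLOC][5-7 ALLOC][8-13 ALLOC][14-45 FREE]
malloc(13): first-fit scan over [0-4 ALLOC][5-7 ALLOC][8-13 ALLOC][14-45 FREE] -> 14

Answer: 14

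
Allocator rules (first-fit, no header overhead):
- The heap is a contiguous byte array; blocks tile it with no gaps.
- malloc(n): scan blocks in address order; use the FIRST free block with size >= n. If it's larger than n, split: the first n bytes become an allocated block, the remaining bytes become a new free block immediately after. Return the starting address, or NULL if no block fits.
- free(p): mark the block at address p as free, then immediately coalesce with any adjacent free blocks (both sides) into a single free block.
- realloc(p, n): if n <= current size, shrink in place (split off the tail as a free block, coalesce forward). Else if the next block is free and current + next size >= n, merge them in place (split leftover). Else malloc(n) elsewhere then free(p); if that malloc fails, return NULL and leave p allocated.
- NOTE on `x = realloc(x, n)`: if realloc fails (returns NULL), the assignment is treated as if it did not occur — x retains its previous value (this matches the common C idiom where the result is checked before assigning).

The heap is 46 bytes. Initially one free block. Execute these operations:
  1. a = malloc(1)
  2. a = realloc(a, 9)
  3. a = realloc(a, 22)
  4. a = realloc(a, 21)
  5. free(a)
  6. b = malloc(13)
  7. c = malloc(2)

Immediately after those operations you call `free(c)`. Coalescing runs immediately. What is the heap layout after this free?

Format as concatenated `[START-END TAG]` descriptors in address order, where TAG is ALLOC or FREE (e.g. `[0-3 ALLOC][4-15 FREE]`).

Op 1: a = malloc(1) -> a = 0; heap: [0-0 ALLOC][1-45 FREE]
Op 2: a = realloc(a, 9) -> a = 0; heap: [0-8 ALLOC][9-45 FREE]
Op 3: a = realloc(a, 22) -> a = 0; heap: [0-21 ALLOC][22-45 FREE]
Op 4: a = realloc(a, 21) -> a = 0; heap: [0-20 ALLOC][21-45 FREE]
Op 5: free(a) -> (freed a); heap: [0-45 FREE]
Op 6: b = malloc(13) -> b = 0; heap: [0-12 ALLOC][13-45 FREE]
Op 7: c = malloc(2) -> c = 13; heap: [0-12 ALLOC][13-14 ALLOC][15-45 FREE]
free(c): c = 13 -> block [13-14 ALLOC]; mark free, coalesce with adjacent free neighbors -> [0-12 ALLOC][13-45 FREE]

Answer: [0-12 ALLOC][13-45 FREE]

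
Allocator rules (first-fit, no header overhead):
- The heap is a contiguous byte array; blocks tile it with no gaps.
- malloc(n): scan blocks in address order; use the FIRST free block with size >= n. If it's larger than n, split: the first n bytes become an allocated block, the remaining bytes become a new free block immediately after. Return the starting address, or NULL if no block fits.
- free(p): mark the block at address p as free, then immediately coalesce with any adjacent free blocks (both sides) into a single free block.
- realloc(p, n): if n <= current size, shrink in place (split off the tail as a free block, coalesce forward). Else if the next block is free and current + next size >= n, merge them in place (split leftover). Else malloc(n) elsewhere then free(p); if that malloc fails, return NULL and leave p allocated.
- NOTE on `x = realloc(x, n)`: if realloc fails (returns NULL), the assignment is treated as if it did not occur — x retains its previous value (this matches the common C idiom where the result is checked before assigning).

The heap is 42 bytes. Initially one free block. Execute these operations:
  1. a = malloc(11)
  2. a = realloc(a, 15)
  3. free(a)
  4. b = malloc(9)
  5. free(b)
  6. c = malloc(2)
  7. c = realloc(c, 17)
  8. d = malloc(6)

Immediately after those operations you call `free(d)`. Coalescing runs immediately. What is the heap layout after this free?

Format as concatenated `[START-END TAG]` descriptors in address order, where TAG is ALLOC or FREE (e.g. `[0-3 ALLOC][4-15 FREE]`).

Answer: [0-16 ALLOC][17-41 FREE]

Derivation:
Op 1: a = malloc(11) -> a = 0; heap: [0-10 ALLOC][11-41 FREE]
Op 2: a = realloc(a, 15) -> a = 0; heap: [0-14 ALLOC][15-41 FREE]
Op 3: free(a) -> (freed a); heap: [0-41 FREE]
Op 4: b = malloc(9) -> b = 0; heap: [0-8 ALLOC][9-41 FREE]
Op 5: free(b) -> (freed b); heap: [0-41 FREE]
Op 6: c = malloc(2) -> c = 0; heap: [0-1 ALLOC][2-41 FREE]
Op 7: c = realloc(c, 17) -> c = 0; heap: [0-16 ALLOC][17-41 FREE]
Op 8: d = malloc(6) -> d = 17; heap: [0-16 ALLOC][17-22 ALLOC][23-41 FREE]
free(d): d = 17 -> block [17-22 ALLOC]; mark free, coalesce with adjacent free neighbors -> [0-16 ALLOC][17-41 FREE]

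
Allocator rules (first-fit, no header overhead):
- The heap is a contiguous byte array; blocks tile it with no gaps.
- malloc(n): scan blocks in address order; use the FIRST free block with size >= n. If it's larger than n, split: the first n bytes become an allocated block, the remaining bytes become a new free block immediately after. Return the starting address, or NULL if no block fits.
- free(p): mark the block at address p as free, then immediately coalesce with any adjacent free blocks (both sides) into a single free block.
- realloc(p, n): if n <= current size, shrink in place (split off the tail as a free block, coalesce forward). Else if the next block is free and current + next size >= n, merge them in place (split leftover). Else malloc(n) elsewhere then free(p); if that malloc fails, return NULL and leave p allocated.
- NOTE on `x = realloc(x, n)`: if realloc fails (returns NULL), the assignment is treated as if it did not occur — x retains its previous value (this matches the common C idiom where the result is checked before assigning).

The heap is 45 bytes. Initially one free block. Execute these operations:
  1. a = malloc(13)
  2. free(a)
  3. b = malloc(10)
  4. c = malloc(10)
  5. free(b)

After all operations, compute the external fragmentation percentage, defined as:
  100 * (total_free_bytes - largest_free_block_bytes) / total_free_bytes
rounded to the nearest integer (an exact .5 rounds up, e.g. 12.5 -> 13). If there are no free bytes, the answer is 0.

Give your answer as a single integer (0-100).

Op 1: a = malloc(13) -> a = 0; heap: [0-12 ALLOC][13-44 FREE]
Op 2: free(a) -> (freed a); heap: [0-44 FREE]
Op 3: b = malloc(10) -> b = 0; heap: [0-9 ALLOC][10-44 FREE]
Op 4: c = malloc(10) -> c = 10; heap: [0-9 ALLOC][10-19 ALLOC][20-44 FREE]
Op 5: free(b) -> (freed b); heap: [0-9 FREE][10-19 ALLOC][20-44 FREE]
Free blocks: [10 25] total_free=35 largest=25 -> 100*(35-25)/35 = 1000/35 ≈ 28.571 -> rounds to 29

Answer: 29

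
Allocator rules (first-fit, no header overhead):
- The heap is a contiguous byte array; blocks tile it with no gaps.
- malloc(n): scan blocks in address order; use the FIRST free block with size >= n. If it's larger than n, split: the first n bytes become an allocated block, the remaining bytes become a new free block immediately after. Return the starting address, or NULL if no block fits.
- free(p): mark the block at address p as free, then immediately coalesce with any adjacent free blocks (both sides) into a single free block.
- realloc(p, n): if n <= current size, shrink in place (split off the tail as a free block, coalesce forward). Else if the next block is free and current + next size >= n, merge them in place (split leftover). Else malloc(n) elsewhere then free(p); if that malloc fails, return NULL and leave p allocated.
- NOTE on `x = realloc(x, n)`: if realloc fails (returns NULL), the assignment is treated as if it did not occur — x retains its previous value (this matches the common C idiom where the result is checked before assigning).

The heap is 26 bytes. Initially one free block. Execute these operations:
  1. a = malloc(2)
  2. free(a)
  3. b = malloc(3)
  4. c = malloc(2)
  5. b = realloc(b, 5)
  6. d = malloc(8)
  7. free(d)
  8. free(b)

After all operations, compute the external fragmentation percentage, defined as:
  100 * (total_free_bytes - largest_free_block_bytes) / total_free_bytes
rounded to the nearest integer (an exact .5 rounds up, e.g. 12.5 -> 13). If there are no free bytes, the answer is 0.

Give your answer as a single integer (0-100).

Op 1: a = malloc(2) -> a = 0; heap: [0-1 ALLOC][2-25 FREE]
Op 2: free(a) -> (freed a); heap: [0-25 FREE]
Op 3: b = malloc(3) -> b = 0; heap: [0-2 ALLOC][3-25 FREE]
Op 4: c = malloc(2) -> c = 3; heap: [0-2 ALLOC][3-4 ALLOC][5-25 FREE]
Op 5: b = realloc(b, 5) -> b = 5; heap: [0-2 FREE][3-4 ALLOC][5-9 ALLOC][10-25 FREE]
Op 6: d = malloc(8) -> d = 10; heap: [0-2 FREE][3-4 ALLOC][5-9 ALLOC][10-17 ALLOC][18-25 FREE]
Op 7: free(d) -> (freed d); heap: [0-2 FREE][3-4 ALLOC][5-9 ALLOC][10-25 FREE]
Op 8: free(b) -> (freed b); heap: [0-2 FREE][3-4 ALLOC][5-25 FREE]
Free blocks: [3 21] total_free=24 largest=21 -> 100*(24-21)/24 = 300/24 = 12.5 -> rounds to 13

Answer: 13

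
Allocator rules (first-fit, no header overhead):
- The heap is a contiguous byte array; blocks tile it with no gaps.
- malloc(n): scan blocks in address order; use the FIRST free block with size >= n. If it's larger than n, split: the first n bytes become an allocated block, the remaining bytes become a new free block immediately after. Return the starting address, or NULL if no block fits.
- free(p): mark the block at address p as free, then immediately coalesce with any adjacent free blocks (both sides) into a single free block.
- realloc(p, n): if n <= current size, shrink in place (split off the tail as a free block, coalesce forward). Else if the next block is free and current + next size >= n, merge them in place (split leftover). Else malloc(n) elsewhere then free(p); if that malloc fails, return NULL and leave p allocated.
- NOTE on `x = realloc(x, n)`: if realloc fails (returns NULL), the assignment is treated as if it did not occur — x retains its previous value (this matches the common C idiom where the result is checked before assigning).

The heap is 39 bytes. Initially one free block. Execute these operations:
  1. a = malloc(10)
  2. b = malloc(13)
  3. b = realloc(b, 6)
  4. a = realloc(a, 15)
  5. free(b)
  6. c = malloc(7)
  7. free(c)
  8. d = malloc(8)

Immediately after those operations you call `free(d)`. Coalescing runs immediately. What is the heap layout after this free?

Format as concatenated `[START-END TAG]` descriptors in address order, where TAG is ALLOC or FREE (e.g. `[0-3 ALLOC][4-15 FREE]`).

Answer: [0-15 FREE][16-30 ALLOC][31-38 FREE]

Derivation:
Op 1: a = malloc(10) -> a = 0; heap: [0-9 ALLOC][10-38 FREE]
Op 2: b = malloc(13) -> b = 10; heap: [0-9 ALLOC][10-22 ALLOC][23-38 FREE]
Op 3: b = realloc(b, 6) -> b = 10; heap: [0-9 ALLOC][10-15 ALLOC][16-38 FREE]
Op 4: a = realloc(a, 15) -> a = 16; heap: [0-9 FREE][10-15 ALLOC][16-30 ALLOC][31-38 FREE]
Op 5: free(b) -> (freed b); heap: [0-15 FREE][16-30 ALLOC][31-38 FREE]
Op 6: c = malloc(7) -> c = 0; heap: [0-6 ALLOC][7-15 FREE][16-30 ALLOC][31-38 FREE]
Op 7: free(c) -> (freed c); heap: [0-15 FREE][16-30 ALLOC][31-38 FREE]
Op 8: d = malloc(8) -> d = 0; heap: [0-7 ALLOC][8-15 FREE][16-30 ALLOC][31-38 FREE]
free(d): d = 0 -> block [0-7 ALLOC]; mark free, coalesce with adjacent free neighbors -> [0-15 FREE][16-30 ALLOC][31-38 FREE]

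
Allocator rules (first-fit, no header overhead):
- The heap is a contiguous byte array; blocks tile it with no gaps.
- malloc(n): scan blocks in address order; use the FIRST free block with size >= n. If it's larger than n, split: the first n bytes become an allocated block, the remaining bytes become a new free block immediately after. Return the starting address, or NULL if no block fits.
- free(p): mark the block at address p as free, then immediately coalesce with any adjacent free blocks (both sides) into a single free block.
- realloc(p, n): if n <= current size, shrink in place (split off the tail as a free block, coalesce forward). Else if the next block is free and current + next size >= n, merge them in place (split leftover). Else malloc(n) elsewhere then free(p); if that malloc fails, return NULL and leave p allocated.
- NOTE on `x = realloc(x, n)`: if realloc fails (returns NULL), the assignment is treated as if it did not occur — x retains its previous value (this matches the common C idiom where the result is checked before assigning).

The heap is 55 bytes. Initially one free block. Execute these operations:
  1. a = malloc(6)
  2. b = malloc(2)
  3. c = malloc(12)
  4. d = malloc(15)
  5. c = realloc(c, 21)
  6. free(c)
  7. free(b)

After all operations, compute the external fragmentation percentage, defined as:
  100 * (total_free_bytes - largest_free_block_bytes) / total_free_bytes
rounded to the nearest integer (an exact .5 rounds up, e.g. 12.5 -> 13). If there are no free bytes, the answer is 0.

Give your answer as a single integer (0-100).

Op 1: a = malloc(6) -> a = 0; heap: [0-5 ALLOC][6-54 FREE]
Op 2: b = malloc(2) -> b = 6; heap: [0-5 ALLOC][6-7 ALLOC][8-54 FREE]
Op 3: c = malloc(12) -> c = 8; heap: [0-5 ALLOC][6-7 ALLOC][8-19 ALLOC][20-54 FREE]
Op 4: d = malloc(15) -> d = 20; heap: [0-5 ALLOC][6-7 ALLOC][8-19 ALLOC][20-34 ALLOC][35-54 FREE]
Op 5: c = realloc(c, 21) -> NULL (c unchanged); heap: [0-5 ALLOC][6-7 ALLOC][8-19 ALLOC][20-34 ALLOC][35-54 FREE]
Op 6: free(c) -> (freed c); heap: [0-5 ALLOC][6-7 ALLOC][8-19 FREE][20-34 ALLOC][35-54 FREE]
Op 7: free(b) -> (freed b); heap: [0-5 ALLOC][6-19 FREE][20-34 ALLOC][35-54 FREE]
Free blocks: [14 20] total_free=34 largest=20 -> 100*(34-20)/34 = 1400/34 ≈ 41.176 -> rounds to 41

Answer: 41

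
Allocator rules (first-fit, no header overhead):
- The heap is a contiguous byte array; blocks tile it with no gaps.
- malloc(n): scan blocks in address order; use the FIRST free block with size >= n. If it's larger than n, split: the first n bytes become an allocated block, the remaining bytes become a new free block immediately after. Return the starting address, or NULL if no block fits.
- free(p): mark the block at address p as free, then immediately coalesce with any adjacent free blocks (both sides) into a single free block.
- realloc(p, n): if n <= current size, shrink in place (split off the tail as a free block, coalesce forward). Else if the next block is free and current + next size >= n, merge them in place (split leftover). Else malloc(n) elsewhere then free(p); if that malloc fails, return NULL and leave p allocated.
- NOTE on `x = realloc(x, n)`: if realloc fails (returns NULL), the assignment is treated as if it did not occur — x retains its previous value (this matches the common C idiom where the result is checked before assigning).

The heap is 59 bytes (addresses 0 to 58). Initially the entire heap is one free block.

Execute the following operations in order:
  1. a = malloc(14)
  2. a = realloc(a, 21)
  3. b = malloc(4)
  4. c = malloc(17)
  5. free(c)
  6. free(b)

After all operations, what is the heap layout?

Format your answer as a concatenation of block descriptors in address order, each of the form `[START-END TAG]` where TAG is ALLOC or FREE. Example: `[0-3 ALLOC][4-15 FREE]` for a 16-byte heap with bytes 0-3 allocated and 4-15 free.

Op 1: a = malloc(14) -> a = 0; heap: [0-13 ALLOC][14-58 FREE]
Op 2: a = realloc(a, 21) -> a = 0; heap: [0-20 ALLOC][21-58 FREE]
Op 3: b = malloc(4) -> b = 21; heap: [0-20 ALLOC][21-24 ALLOC][25-58 FREE]
Op 4: c = malloc(17) -> c = 25; heap: [0-20 ALLOC][21-24 ALLOC][25-41 ALLOC][42-58 FREE]
Op 5: free(c) -> (freed c); heap: [0-20 ALLOC][21-24 ALLOC][25-58 FREE]
Op 6: free(b) -> (freed b); heap: [0-20 ALLOC][21-58 FREE]

Answer: [0-20 ALLOC][21-58 FREE]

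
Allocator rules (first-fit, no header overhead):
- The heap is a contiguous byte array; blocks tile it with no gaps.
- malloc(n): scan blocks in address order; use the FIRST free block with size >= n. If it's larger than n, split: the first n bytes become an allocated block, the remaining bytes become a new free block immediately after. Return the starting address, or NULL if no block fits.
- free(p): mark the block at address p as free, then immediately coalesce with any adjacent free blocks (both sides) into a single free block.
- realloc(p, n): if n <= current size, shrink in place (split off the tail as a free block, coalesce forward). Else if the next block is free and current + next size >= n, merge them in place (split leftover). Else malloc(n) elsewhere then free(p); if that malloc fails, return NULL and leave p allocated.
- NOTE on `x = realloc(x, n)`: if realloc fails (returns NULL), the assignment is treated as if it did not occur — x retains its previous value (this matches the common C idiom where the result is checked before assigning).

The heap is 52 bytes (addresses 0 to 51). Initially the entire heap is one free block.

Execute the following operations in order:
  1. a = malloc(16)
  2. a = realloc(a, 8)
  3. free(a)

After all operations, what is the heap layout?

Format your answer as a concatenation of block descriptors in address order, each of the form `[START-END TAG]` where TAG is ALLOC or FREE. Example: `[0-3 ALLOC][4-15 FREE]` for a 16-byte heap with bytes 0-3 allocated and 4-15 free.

Op 1: a = malloc(16) -> a = 0; heap: [0-15 ALLOC][16-51 FREE]
Op 2: a = realloc(a, 8) -> a = 0; heap: [0-7 ALLOC][8-51 FREE]
Op 3: free(a) -> (freed a); heap: [0-51 FREE]

Answer: [0-51 FREE]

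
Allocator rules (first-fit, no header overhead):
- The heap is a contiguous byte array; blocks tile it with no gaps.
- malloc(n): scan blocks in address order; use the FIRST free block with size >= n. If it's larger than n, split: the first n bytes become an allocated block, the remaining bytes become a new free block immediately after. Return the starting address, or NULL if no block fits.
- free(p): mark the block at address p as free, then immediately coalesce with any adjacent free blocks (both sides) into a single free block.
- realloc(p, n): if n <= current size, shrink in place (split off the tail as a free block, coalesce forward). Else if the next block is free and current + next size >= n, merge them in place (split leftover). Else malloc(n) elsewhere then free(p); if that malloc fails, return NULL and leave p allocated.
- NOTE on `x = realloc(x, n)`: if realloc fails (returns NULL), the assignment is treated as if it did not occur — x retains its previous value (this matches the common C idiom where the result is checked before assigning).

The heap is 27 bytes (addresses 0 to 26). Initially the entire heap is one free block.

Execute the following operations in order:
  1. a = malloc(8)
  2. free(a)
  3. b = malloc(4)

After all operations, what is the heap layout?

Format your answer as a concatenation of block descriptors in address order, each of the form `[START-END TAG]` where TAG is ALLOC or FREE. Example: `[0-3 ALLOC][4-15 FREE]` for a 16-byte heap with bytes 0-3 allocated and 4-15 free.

Answer: [0-3 ALLOC][4-26 FREE]

Derivation:
Op 1: a = malloc(8) -> a = 0; heap: [0-7 ALLOC][8-26 FREE]
Op 2: free(a) -> (freed a); heap: [0-26 FREE]
Op 3: b = malloc(4) -> b = 0; heap: [0-3 ALLOC][4-26 FREE]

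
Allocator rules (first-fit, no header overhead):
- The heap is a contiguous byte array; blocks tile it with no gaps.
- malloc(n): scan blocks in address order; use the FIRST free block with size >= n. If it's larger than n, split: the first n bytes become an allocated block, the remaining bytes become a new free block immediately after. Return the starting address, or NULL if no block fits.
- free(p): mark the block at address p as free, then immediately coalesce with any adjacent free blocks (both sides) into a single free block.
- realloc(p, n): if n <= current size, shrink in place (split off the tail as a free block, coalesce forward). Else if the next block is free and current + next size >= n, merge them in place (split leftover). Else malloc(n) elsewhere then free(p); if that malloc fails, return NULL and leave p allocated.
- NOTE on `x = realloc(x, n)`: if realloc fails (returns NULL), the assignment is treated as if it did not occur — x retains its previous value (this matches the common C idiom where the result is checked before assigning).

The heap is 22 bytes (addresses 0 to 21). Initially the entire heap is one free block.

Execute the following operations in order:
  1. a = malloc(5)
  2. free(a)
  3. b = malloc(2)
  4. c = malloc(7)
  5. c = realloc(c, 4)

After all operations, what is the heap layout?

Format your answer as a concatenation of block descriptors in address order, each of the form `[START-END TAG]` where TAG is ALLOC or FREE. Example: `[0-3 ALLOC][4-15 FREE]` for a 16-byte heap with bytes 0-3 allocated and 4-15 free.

Answer: [0-1 ALLOC][2-5 ALLOC][6-21 FREE]

Derivation:
Op 1: a = malloc(5) -> a = 0; heap: [0-4 ALLOC][5-21 FREE]
Op 2: free(a) -> (freed a); heap: [0-21 FREE]
Op 3: b = malloc(2) -> b = 0; heap: [0-1 ALLOC][2-21 FREE]
Op 4: c = malloc(7) -> c = 2; heap: [0-1 ALLOC][2-8 ALLOC][9-21 FREE]
Op 5: c = realloc(c, 4) -> c = 2; heap: [0-1 ALLOC][2-5 ALLOC][6-21 FREE]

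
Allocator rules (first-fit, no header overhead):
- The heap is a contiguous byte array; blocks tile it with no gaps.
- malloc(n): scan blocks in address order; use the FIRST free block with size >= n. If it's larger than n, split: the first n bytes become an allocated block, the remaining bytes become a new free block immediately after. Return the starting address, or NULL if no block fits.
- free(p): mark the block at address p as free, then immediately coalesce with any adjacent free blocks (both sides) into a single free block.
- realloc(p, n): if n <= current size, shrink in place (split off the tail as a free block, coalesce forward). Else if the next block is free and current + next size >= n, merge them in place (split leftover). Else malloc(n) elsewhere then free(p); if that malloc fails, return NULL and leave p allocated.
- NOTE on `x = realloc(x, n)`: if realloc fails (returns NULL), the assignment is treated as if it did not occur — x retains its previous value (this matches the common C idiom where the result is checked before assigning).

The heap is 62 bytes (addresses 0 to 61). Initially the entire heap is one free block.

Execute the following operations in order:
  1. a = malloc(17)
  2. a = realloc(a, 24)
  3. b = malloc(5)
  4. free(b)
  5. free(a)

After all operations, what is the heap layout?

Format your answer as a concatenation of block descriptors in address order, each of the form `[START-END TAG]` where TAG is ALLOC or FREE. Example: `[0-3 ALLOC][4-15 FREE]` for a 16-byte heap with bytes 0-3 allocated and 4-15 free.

Answer: [0-61 FREE]

Derivation:
Op 1: a = malloc(17) -> a = 0; heap: [0-16 ALLOC][17-61 FREE]
Op 2: a = realloc(a, 24) -> a = 0; heap: [0-23 ALLOC][24-61 FREE]
Op 3: b = malloc(5) -> b = 24; heap: [0-23 ALLOC][24-28 ALLOC][29-61 FREE]
Op 4: free(b) -> (freed b); heap: [0-23 ALLOC][24-61 FREE]
Op 5: free(a) -> (freed a); heap: [0-61 FREE]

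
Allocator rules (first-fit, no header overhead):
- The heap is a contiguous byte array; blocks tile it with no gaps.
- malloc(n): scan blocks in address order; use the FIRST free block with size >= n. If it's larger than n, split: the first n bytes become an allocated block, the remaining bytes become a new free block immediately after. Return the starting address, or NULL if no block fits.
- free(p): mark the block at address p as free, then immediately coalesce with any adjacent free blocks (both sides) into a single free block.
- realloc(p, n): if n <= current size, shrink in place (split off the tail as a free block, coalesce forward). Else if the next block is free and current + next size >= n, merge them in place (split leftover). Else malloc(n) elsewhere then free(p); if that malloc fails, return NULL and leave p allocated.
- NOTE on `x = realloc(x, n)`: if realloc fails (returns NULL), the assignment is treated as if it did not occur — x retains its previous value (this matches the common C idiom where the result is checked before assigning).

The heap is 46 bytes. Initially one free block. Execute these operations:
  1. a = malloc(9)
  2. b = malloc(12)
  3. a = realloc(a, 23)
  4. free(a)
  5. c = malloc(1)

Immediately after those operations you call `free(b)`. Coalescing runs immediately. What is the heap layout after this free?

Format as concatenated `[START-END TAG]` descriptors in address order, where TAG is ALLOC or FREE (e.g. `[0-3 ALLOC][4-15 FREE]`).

Answer: [0-0 ALLOC][1-45 FREE]

Derivation:
Op 1: a = malloc(9) -> a = 0; heap: [0-8 ALLOC][9-45 FREE]
Op 2: b = malloc(12) -> b = 9; heap: [0-8 ALLOC][9-20 ALLOC][21-45 FREE]
Op 3: a = realloc(a, 23) -> a = 21; heap: [0-8 FREE][9-20 ALLOC][21-43 ALLOC][44-45 FREE]
Op 4: free(a) -> (freed a); heap: [0-8 FREE][9-20 ALLOC][21-45 FREE]
Op 5: c = malloc(1) -> c = 0; heap: [0-0 ALLOC][1-8 FREE][9-20 ALLOC][21-45 FREE]
free(b): b = 9 -> block [9-20 ALLOC]; mark free, coalesce with adjacent free neighbors -> [0-0 ALLOC][1-45 FREE]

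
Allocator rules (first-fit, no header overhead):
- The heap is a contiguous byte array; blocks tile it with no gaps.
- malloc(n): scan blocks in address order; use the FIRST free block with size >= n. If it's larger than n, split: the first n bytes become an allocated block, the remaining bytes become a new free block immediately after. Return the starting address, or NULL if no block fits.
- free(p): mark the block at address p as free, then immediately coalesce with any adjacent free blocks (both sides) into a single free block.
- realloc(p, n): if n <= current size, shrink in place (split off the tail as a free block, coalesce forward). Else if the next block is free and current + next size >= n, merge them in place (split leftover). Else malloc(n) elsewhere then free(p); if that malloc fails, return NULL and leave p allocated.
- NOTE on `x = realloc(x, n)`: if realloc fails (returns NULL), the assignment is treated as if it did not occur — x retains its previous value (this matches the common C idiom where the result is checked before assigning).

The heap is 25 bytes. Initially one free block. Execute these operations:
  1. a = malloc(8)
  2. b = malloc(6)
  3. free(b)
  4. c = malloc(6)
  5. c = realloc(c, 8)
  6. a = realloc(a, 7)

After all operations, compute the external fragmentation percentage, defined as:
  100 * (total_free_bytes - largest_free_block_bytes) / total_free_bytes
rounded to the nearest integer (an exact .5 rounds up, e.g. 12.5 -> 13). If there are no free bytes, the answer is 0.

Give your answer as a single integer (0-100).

Op 1: a = malloc(8) -> a = 0; heap: [0-7 ALLOC][8-24 FREE]
Op 2: b = malloc(6) -> b = 8; heap: [0-7 ALLOC][8-13 ALLOC][14-24 FREE]
Op 3: free(b) -> (freed b); heap: [0-7 ALLOC][8-24 FREE]
Op 4: c = malloc(6) -> c = 8; heap: [0-7 ALLOC][8-13 ALLOC][14-24 FREE]
Op 5: c = realloc(c, 8) -> c = 8; heap: [0-7 ALLOC][8-15 ALLOC][16-24 FREE]
Op 6: a = realloc(a, 7) -> a = 0; heap: [0-6 ALLOC][7-7 FREE][8-15 ALLOC][16-24 FREE]
Free blocks: [1 9] total_free=10 largest=9 -> 100*(10-9)/10 = 100/10 = 10

Answer: 10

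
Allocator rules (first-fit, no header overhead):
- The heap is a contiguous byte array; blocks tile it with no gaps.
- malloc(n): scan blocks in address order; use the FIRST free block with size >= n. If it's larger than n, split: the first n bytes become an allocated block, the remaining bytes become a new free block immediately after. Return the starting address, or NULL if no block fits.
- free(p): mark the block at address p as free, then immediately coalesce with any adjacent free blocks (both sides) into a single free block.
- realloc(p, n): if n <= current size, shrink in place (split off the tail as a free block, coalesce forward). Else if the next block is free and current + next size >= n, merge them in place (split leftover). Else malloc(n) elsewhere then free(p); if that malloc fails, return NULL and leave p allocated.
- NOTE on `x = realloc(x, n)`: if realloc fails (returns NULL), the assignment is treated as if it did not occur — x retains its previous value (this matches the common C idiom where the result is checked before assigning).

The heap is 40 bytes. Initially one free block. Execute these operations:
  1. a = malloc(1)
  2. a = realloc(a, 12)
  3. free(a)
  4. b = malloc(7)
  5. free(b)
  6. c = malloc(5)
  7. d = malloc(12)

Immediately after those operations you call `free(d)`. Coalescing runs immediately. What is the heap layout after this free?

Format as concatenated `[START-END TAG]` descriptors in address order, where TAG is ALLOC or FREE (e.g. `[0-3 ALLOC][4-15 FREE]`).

Op 1: a = malloc(1) -> a = 0; heap: [0-0 ALLOC][1-39 FREE]
Op 2: a = realloc(a, 12) -> a = 0; heap: [0-11 ALLOC][12-39 FREE]
Op 3: free(a) -> (freed a); heap: [0-39 FREE]
Op 4: b = malloc(7) -> b = 0; heap: [0-6 ALLOC][7-39 FREE]
Op 5: free(b) -> (freed b); heap: [0-39 FREE]
Op 6: c = malloc(5) -> c = 0; heap: [0-4 ALLOC][5-39 FREE]
Op 7: d = malloc(12) -> d = 5; heap: [0-4 ALLOC][5-16 ALLOC][17-39 FREE]
free(d): d = 5 -> block [5-16 ALLOC]; mark free, coalesce with adjacent free neighbors -> [0-4 ALLOC][5-39 FREE]

Answer: [0-4 ALLOC][5-39 FREE]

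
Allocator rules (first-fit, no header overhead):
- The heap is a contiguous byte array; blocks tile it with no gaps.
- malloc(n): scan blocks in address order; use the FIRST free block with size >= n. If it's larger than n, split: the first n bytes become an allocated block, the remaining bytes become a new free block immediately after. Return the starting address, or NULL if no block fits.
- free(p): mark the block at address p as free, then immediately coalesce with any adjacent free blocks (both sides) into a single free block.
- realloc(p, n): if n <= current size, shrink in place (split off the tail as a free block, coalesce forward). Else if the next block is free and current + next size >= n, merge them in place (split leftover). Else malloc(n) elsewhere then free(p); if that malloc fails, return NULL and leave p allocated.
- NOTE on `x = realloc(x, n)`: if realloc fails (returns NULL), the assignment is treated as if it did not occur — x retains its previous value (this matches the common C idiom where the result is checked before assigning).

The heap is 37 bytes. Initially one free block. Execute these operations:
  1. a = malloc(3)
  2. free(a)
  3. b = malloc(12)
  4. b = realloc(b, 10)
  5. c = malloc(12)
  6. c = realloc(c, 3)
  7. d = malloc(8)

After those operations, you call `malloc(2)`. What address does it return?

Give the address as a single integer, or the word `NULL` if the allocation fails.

Answer: 21

Derivation:
Op 1: a = malloc(3) -> a = 0; heap: [0-2 ALLOC][3-36 FREE]
Op 2: free(a) -> (freed a); heap: [0-36 FREE]
Op 3: b = malloc(12) -> b = 0; heap: [0-11 ALLOC][12-36 FREE]
Op 4: b = realloc(b, 10) -> b = 0; heap: [0-9 ALLOC][10-36 FREE]
Op 5: c = malloc(12) -> c = 10; heap: [0-9 ALLOC][10-21 ALLOC][22-36 FREE]
Op 6: c = realloc(c, 3) -> c = 10; heap: [0-9 ALLOC][10-12 ALLOC][13-36 FREE]
Op 7: d = malloc(8) -> d = 13; heap: [0-9 ALLOC][10-12 ALLOC][13-20 ALLOC][21-36 FREE]
malloc(2): first-fit scan over [0-9 ALLOC][10-12 ALLOC][13-20 ALLOC][21-36 FREE] -> 21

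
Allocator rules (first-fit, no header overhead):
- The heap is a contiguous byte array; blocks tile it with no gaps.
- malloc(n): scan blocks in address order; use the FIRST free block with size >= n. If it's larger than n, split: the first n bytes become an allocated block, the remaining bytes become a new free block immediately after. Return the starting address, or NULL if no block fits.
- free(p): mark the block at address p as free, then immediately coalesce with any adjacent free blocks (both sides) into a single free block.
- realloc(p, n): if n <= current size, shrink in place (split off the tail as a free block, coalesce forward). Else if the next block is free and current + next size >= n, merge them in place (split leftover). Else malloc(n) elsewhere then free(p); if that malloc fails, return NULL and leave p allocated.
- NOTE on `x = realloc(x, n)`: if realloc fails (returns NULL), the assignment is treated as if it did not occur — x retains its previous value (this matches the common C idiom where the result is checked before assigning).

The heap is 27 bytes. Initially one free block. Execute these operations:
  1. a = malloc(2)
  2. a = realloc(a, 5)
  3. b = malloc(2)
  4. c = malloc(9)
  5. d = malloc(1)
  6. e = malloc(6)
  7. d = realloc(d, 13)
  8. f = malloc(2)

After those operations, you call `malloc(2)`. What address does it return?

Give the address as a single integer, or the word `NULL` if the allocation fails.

Answer: 25

Derivation:
Op 1: a = malloc(2) -> a = 0; heap: [0-1 ALLOC][2-26 FREE]
Op 2: a = realloc(a, 5) -> a = 0; heap: [0-4 ALLOC][5-26 FREE]
Op 3: b = malloc(2) -> b = 5; heap: [0-4 ALLOC][5-6 ALLOC][7-26 FREE]
Op 4: c = malloc(9) -> c = 7; heap: [0-4 ALLOC][5-6 ALLOC][7-15 ALLOC][16-26 FREE]
Op 5: d = malloc(1) -> d = 16; heap: [0-4 ALLOC][5-6 ALLOC][7-15 ALLOC][16-16 ALLOC][17-26 FREE]
Op 6: e = malloc(6) -> e = 17; heap: [0-4 ALLOC][5-6 ALLOC][7-15 ALLOC][16-16 ALLOC][17-22 ALLOC][23-26 FREE]
Op 7: d = realloc(d, 13) -> NULL (d unchanged); heap: [0-4 ALLOC][5-6 ALLOC][7-15 ALLOC][16-16 ALLOC][17-22 ALLOC][23-26 FREE]
Op 8: f = malloc(2) -> f = 23; heap: [0-4 ALLOC][5-6 ALLOC][7-15 ALLOC][16-16 ALLOC][17-22 ALLOC][23-24 ALLOC][25-26 FREE]
malloc(2): first-fit scan over [0-4 ALLOC][5-6 ALLOC][7-15 ALLOC][16-16 ALLOC][17-22 ALLOC][23-24 ALLOC][25-26 FREE] -> 25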